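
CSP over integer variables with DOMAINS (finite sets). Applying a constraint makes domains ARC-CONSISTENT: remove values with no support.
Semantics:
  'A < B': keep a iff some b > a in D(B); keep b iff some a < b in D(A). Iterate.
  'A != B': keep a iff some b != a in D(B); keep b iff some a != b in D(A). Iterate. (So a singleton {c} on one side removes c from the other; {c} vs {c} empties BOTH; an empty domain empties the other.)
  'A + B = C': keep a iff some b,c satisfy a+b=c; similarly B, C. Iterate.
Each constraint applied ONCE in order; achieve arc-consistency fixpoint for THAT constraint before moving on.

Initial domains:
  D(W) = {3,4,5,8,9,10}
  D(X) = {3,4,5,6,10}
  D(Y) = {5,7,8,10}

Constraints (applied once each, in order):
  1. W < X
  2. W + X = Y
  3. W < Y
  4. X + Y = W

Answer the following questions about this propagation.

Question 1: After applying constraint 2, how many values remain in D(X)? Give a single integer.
Answer: 3

Derivation:
Constraint 1 (W < X) on D(W)={3,4,5,8,9,10} D(X)={3,4,5,6,10}: W {3,4,5,8,9,10}->{3,4,5,8,9}; X {3,4,5,6,10}->{4,5,6,10}
Constraint 2 (W + X = Y) on D(W)={3,4,5,8,9} D(X)={4,5,6,10} D(Y)={5,7,8,10}: W {3,4,5,8,9}->{3,4,5}; X {4,5,6,10}->{4,5,6}; Y {5,7,8,10}->{7,8,10}
So after constraint 2: D(X)={4,5,6}, size = 3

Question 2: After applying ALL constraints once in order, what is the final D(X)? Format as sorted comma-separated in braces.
Answer: {}

Derivation:
Constraint 1 (W < X) on D(W)={3,4,5,8,9,10} D(X)={3,4,5,6,10}: W {3,4,5,8,9,10}->{3,4,5,8,9}; X {3,4,5,6,10}->{4,5,6,10}
Constraint 2 (W + X = Y) on D(W)={3,4,5,8,9} D(X)={4,5,6,10} D(Y)={5,7,8,10}: W {3,4,5,8,9}->{3,4,5}; X {4,5,6,10}->{4,5,6}; Y {5,7,8,10}->{7,8,10}
Constraint 3 (W < Y) on D(W)={3,4,5} D(Y)={7,8,10}: no change
Constraint 4 (X + Y = W) on D(X)={4,5,6} D(Y)={7,8,10} D(W)={3,4,5}: X {4,5,6}->{}; Y {7,8,10}->{}; W {3,4,5}->{}
So after all 4 constraints: D(X) = {}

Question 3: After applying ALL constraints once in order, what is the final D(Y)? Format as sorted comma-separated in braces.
Constraint 1 (W < X) on D(W)={3,4,5,8,9,10} D(X)={3,4,5,6,10}: W {3,4,5,8,9,10}->{3,4,5,8,9}; X {3,4,5,6,10}->{4,5,6,10}
Constraint 2 (W + X = Y) on D(W)={3,4,5,8,9} D(X)={4,5,6,10} D(Y)={5,7,8,10}: W {3,4,5,8,9}->{3,4,5}; X {4,5,6,10}->{4,5,6}; Y {5,7,8,10}->{7,8,10}
Constraint 3 (W < Y) on D(W)={3,4,5} D(Y)={7,8,10}: no change
Constraint 4 (X + Y = W) on D(X)={4,5,6} D(Y)={7,8,10} D(W)={3,4,5}: X {4,5,6}->{}; Y {7,8,10}->{}; W {3,4,5}->{}
So after all 4 constraints: D(Y) = {}

Answer: {}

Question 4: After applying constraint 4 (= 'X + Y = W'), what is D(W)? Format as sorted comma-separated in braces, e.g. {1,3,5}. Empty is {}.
Constraint 1 (W < X) on D(W)={3,4,5,8,9,10} D(X)={3,4,5,6,10}: W {3,4,5,8,9,10}->{3,4,5,8,9}; X {3,4,5,6,10}->{4,5,6,10}
Constraint 2 (W + X = Y) on D(W)={3,4,5,8,9} D(X)={4,5,6,10} D(Y)={5,7,8,10}: W {3,4,5,8,9}->{3,4,5}; X {4,5,6,10}->{4,5,6}; Y {5,7,8,10}->{7,8,10}
Constraint 3 (W < Y) on D(W)={3,4,5} D(Y)={7,8,10}: no change
Constraint 4 (X + Y = W) on D(X)={4,5,6} D(Y)={7,8,10} D(W)={3,4,5}: X {4,5,6}->{}; Y {7,8,10}->{}; W {3,4,5}->{}
So after constraint 4: D(W) = {}

Answer: {}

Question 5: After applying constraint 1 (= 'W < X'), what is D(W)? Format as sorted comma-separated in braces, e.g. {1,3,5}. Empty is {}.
Answer: {3,4,5,8,9}

Derivation:
Constraint 1 (W < X) on D(W)={3,4,5,8,9,10} D(X)={3,4,5,6,10}: W {3,4,5,8,9,10}->{3,4,5,8,9}; X {3,4,5,6,10}->{4,5,6,10}
So after constraint 1: D(W) = {3,4,5,8,9}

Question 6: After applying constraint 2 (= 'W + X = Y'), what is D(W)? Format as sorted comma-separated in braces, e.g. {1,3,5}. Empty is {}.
Constraint 1 (W < X) on D(W)={3,4,5,8,9,10} D(X)={3,4,5,6,10}: W {3,4,5,8,9,10}->{3,4,5,8,9}; X {3,4,5,6,10}->{4,5,6,10}
Constraint 2 (W + X = Y) on D(W)={3,4,5,8,9} D(X)={4,5,6,10} D(Y)={5,7,8,10}: W {3,4,5,8,9}->{3,4,5}; X {4,5,6,10}->{4,5,6}; Y {5,7,8,10}->{7,8,10}
So after constraint 2: D(W) = {3,4,5}

Answer: {3,4,5}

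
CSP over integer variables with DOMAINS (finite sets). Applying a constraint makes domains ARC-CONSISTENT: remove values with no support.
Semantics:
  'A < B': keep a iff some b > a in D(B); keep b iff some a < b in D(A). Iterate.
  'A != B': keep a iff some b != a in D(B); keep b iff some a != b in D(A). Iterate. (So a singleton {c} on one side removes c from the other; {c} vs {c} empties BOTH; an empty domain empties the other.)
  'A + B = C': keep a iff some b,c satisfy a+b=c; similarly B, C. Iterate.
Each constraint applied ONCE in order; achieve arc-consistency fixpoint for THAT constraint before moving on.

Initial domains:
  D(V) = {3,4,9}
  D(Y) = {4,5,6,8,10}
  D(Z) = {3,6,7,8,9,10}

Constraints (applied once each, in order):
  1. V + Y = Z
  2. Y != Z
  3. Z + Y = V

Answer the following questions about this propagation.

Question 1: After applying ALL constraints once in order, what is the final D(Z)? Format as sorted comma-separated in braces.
Answer: {}

Derivation:
Constraint 1 (V + Y = Z) on D(V)={3,4,9} D(Y)={4,5,6,8,10} D(Z)={3,6,7,8,9,10}: V {3,4,9}->{3,4}; Y {4,5,6,8,10}->{4,5,6}; Z {3,6,7,8,9,10}->{7,8,9,10}
Constraint 2 (Y != Z) on D(Y)={4,5,6} D(Z)={7,8,9,10}: no change
Constraint 3 (Z + Y = V) on D(Z)={7,8,9,10} D(Y)={4,5,6} D(V)={3,4}: Z {7,8,9,10}->{}; Y {4,5,6}->{}; V {3,4}->{}
So after all 3 constraints: D(Z) = {}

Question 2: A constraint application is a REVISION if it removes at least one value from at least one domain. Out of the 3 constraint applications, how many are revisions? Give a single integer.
Answer: 2

Derivation:
Constraint 1 (V + Y = Z) on D(V)={3,4,9} D(Y)={4,5,6,8,10} D(Z)={3,6,7,8,9,10}: V {3,4,9}->{3,4}; Y {4,5,6,8,10}->{4,5,6}; Z {3,6,7,8,9,10}->{7,8,9,10} => REVISION
Constraint 2 (Y != Z) on D(Y)={4,5,6} D(Z)={7,8,9,10}: no change => not a revision
Constraint 3 (Z + Y = V) on D(Z)={7,8,9,10} D(Y)={4,5,6} D(V)={3,4}: Z {7,8,9,10}->{}; Y {4,5,6}->{}; V {3,4}->{} => REVISION
Total revisions = 2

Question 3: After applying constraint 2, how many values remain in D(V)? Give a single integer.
Constraint 1 (V + Y = Z) on D(V)={3,4,9} D(Y)={4,5,6,8,10} D(Z)={3,6,7,8,9,10}: V {3,4,9}->{3,4}; Y {4,5,6,8,10}->{4,5,6}; Z {3,6,7,8,9,10}->{7,8,9,10}
Constraint 2 (Y != Z) on D(Y)={4,5,6} D(Z)={7,8,9,10}: no change
So after constraint 2: D(V)={3,4}, size = 2

Answer: 2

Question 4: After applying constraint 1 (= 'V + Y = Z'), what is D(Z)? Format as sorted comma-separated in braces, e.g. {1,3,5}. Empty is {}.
Answer: {7,8,9,10}

Derivation:
Constraint 1 (V + Y = Z) on D(V)={3,4,9} D(Y)={4,5,6,8,10} D(Z)={3,6,7,8,9,10}: V {3,4,9}->{3,4}; Y {4,5,6,8,10}->{4,5,6}; Z {3,6,7,8,9,10}->{7,8,9,10}
So after constraint 1: D(Z) = {7,8,9,10}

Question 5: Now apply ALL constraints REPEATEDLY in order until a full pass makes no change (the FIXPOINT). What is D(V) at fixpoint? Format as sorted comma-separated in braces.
Answer: {}

Derivation:
pass 0 (initial): D(V)={3,4,9}
pass 1: V {3,4,9}->{}; Y {4,5,6,8,10}->{}; Z {3,6,7,8,9,10}->{}
pass 2: no change
Fixpoint after 2 passes: D(V) = {}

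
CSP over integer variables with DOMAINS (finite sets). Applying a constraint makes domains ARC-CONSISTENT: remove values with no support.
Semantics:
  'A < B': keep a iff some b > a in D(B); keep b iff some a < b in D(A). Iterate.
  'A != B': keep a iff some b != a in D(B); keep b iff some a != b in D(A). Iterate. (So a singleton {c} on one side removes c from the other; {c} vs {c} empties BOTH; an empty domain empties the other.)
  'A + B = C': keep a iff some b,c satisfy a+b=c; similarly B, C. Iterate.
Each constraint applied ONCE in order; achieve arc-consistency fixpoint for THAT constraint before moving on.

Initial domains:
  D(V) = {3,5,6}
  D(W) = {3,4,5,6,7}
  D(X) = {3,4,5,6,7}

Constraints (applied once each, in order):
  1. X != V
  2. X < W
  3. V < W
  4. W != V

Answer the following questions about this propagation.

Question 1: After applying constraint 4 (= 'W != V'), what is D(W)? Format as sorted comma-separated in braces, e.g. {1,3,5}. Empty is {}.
Answer: {4,5,6,7}

Derivation:
Constraint 1 (X != V) on D(X)={3,4,5,6,7} D(V)={3,5,6}: no change
Constraint 2 (X < W) on D(X)={3,4,5,6,7} D(W)={3,4,5,6,7}: X {3,4,5,6,7}->{3,4,5,6}; W {3,4,5,6,7}->{4,5,6,7}
Constraint 3 (V < W) on D(V)={3,5,6} D(W)={4,5,6,7}: no change
Constraint 4 (W != V) on D(W)={4,5,6,7} D(V)={3,5,6}: no change
So after constraint 4: D(W) = {4,5,6,7}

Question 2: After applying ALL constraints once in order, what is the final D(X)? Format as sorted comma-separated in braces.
Answer: {3,4,5,6}

Derivation:
Constraint 1 (X != V) on D(X)={3,4,5,6,7} D(V)={3,5,6}: no change
Constraint 2 (X < W) on D(X)={3,4,5,6,7} D(W)={3,4,5,6,7}: X {3,4,5,6,7}->{3,4,5,6}; W {3,4,5,6,7}->{4,5,6,7}
Constraint 3 (V < W) on D(V)={3,5,6} D(W)={4,5,6,7}: no change
Constraint 4 (W != V) on D(W)={4,5,6,7} D(V)={3,5,6}: no change
So after all 4 constraints: D(X) = {3,4,5,6}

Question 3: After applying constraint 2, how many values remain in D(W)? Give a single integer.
Answer: 4

Derivation:
Constraint 1 (X != V) on D(X)={3,4,5,6,7} D(V)={3,5,6}: no change
Constraint 2 (X < W) on D(X)={3,4,5,6,7} D(W)={3,4,5,6,7}: X {3,4,5,6,7}->{3,4,5,6}; W {3,4,5,6,7}->{4,5,6,7}
So after constraint 2: D(W)={4,5,6,7}, size = 4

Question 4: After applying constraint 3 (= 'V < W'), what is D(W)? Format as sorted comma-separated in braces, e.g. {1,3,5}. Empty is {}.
Constraint 1 (X != V) on D(X)={3,4,5,6,7} D(V)={3,5,6}: no change
Constraint 2 (X < W) on D(X)={3,4,5,6,7} D(W)={3,4,5,6,7}: X {3,4,5,6,7}->{3,4,5,6}; W {3,4,5,6,7}->{4,5,6,7}
Constraint 3 (V < W) on D(V)={3,5,6} D(W)={4,5,6,7}: no change
So after constraint 3: D(W) = {4,5,6,7}

Answer: {4,5,6,7}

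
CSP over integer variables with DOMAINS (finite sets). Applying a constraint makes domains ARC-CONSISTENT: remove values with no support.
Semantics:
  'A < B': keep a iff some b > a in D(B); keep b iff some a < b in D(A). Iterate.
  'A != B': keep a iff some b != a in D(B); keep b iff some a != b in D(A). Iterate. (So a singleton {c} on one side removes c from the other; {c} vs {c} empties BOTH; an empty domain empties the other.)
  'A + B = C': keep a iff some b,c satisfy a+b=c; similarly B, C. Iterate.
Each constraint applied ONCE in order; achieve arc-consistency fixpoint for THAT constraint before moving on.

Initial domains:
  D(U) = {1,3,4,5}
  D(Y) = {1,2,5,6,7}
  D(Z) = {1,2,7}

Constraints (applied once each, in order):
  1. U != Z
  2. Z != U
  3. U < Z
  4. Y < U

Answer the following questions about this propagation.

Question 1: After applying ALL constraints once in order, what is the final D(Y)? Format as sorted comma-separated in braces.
Constraint 1 (U != Z) on D(U)={1,3,4,5} D(Z)={1,2,7}: no change
Constraint 2 (Z != U) on D(Z)={1,2,7} D(U)={1,3,4,5}: no change
Constraint 3 (U < Z) on D(U)={1,3,4,5} D(Z)={1,2,7}: Z {1,2,7}->{2,7}
Constraint 4 (Y < U) on D(Y)={1,2,5,6,7} D(U)={1,3,4,5}: Y {1,2,5,6,7}->{1,2}; U {1,3,4,5}->{3,4,5}
So after all 4 constraints: D(Y) = {1,2}

Answer: {1,2}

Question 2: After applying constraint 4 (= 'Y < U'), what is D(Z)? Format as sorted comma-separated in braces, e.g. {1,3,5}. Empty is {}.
Answer: {2,7}

Derivation:
Constraint 1 (U != Z) on D(U)={1,3,4,5} D(Z)={1,2,7}: no change
Constraint 2 (Z != U) on D(Z)={1,2,7} D(U)={1,3,4,5}: no change
Constraint 3 (U < Z) on D(U)={1,3,4,5} D(Z)={1,2,7}: Z {1,2,7}->{2,7}
Constraint 4 (Y < U) on D(Y)={1,2,5,6,7} D(U)={1,3,4,5}: Y {1,2,5,6,7}->{1,2}; U {1,3,4,5}->{3,4,5}
So after constraint 4: D(Z) = {2,7}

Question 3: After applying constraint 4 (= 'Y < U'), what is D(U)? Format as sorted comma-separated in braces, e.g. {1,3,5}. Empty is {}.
Constraint 1 (U != Z) on D(U)={1,3,4,5} D(Z)={1,2,7}: no change
Constraint 2 (Z != U) on D(Z)={1,2,7} D(U)={1,3,4,5}: no change
Constraint 3 (U < Z) on D(U)={1,3,4,5} D(Z)={1,2,7}: Z {1,2,7}->{2,7}
Constraint 4 (Y < U) on D(Y)={1,2,5,6,7} D(U)={1,3,4,5}: Y {1,2,5,6,7}->{1,2}; U {1,3,4,5}->{3,4,5}
So after constraint 4: D(U) = {3,4,5}

Answer: {3,4,5}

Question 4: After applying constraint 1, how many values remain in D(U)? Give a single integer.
Answer: 4

Derivation:
Constraint 1 (U != Z) on D(U)={1,3,4,5} D(Z)={1,2,7}: no change
So after constraint 1: D(U)={1,3,4,5}, size = 4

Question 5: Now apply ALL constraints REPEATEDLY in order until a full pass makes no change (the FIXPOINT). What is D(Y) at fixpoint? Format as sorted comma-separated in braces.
pass 0 (initial): D(Y)={1,2,5,6,7}
pass 1: U {1,3,4,5}->{3,4,5}; Y {1,2,5,6,7}->{1,2}; Z {1,2,7}->{2,7}
pass 2: Z {2,7}->{7}
pass 3: no change
Fixpoint after 3 passes: D(Y) = {1,2}

Answer: {1,2}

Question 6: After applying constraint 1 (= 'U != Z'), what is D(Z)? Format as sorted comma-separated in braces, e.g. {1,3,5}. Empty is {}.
Answer: {1,2,7}

Derivation:
Constraint 1 (U != Z) on D(U)={1,3,4,5} D(Z)={1,2,7}: no change
So after constraint 1: D(Z) = {1,2,7}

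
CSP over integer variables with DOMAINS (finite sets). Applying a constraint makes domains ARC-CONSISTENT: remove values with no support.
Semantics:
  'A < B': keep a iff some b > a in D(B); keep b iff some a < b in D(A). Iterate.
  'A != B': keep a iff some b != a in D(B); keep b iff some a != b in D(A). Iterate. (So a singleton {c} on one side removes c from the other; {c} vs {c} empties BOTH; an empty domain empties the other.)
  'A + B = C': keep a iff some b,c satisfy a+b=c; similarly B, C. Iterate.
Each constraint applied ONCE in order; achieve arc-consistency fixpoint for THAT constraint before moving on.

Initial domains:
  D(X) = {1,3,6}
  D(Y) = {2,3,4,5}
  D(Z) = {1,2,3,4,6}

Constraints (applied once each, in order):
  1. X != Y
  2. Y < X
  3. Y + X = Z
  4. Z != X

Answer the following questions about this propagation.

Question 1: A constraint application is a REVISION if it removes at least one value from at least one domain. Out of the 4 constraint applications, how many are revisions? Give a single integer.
Answer: 2

Derivation:
Constraint 1 (X != Y) on D(X)={1,3,6} D(Y)={2,3,4,5}: no change => not a revision
Constraint 2 (Y < X) on D(Y)={2,3,4,5} D(X)={1,3,6}: X {1,3,6}->{3,6} => REVISION
Constraint 3 (Y + X = Z) on D(Y)={2,3,4,5} D(X)={3,6} D(Z)={1,2,3,4,6}: Y {2,3,4,5}->{3}; X {3,6}->{3}; Z {1,2,3,4,6}->{6} => REVISION
Constraint 4 (Z != X) on D(Z)={6} D(X)={3}: no change => not a revision
Total revisions = 2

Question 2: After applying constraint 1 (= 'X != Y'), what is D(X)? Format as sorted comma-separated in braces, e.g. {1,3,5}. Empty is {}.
Answer: {1,3,6}

Derivation:
Constraint 1 (X != Y) on D(X)={1,3,6} D(Y)={2,3,4,5}: no change
So after constraint 1: D(X) = {1,3,6}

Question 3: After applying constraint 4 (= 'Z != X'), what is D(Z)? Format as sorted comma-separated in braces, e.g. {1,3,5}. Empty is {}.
Answer: {6}

Derivation:
Constraint 1 (X != Y) on D(X)={1,3,6} D(Y)={2,3,4,5}: no change
Constraint 2 (Y < X) on D(Y)={2,3,4,5} D(X)={1,3,6}: X {1,3,6}->{3,6}
Constraint 3 (Y + X = Z) on D(Y)={2,3,4,5} D(X)={3,6} D(Z)={1,2,3,4,6}: Y {2,3,4,5}->{3}; X {3,6}->{3}; Z {1,2,3,4,6}->{6}
Constraint 4 (Z != X) on D(Z)={6} D(X)={3}: no change
So after constraint 4: D(Z) = {6}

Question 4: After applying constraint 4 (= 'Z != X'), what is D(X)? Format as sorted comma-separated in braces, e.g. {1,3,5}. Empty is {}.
Constraint 1 (X != Y) on D(X)={1,3,6} D(Y)={2,3,4,5}: no change
Constraint 2 (Y < X) on D(Y)={2,3,4,5} D(X)={1,3,6}: X {1,3,6}->{3,6}
Constraint 3 (Y + X = Z) on D(Y)={2,3,4,5} D(X)={3,6} D(Z)={1,2,3,4,6}: Y {2,3,4,5}->{3}; X {3,6}->{3}; Z {1,2,3,4,6}->{6}
Constraint 4 (Z != X) on D(Z)={6} D(X)={3}: no change
So after constraint 4: D(X) = {3}

Answer: {3}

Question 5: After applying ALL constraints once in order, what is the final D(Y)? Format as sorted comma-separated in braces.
Answer: {3}

Derivation:
Constraint 1 (X != Y) on D(X)={1,3,6} D(Y)={2,3,4,5}: no change
Constraint 2 (Y < X) on D(Y)={2,3,4,5} D(X)={1,3,6}: X {1,3,6}->{3,6}
Constraint 3 (Y + X = Z) on D(Y)={2,3,4,5} D(X)={3,6} D(Z)={1,2,3,4,6}: Y {2,3,4,5}->{3}; X {3,6}->{3}; Z {1,2,3,4,6}->{6}
Constraint 4 (Z != X) on D(Z)={6} D(X)={3}: no change
So after all 4 constraints: D(Y) = {3}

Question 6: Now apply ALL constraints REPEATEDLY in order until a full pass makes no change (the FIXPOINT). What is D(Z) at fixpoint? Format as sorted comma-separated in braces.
Answer: {}

Derivation:
pass 0 (initial): D(Z)={1,2,3,4,6}
pass 1: X {1,3,6}->{3}; Y {2,3,4,5}->{3}; Z {1,2,3,4,6}->{6}
pass 2: X {3}->{}; Y {3}->{}; Z {6}->{}
pass 3: no change
Fixpoint after 3 passes: D(Z) = {}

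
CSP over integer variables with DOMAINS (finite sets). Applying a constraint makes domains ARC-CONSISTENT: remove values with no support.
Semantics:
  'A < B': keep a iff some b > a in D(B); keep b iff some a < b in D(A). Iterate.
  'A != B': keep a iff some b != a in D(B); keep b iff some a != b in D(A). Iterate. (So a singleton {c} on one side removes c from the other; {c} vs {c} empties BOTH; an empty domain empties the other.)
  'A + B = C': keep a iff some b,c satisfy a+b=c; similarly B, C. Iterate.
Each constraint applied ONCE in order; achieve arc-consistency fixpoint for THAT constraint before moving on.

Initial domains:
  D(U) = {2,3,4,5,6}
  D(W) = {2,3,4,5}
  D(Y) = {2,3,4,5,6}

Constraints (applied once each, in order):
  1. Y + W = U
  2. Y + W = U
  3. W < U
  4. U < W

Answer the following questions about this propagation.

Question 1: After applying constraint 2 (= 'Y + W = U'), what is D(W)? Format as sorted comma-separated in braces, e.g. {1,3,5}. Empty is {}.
Answer: {2,3,4}

Derivation:
Constraint 1 (Y + W = U) on D(Y)={2,3,4,5,6} D(W)={2,3,4,5} D(U)={2,3,4,5,6}: Y {2,3,4,5,6}->{2,3,4}; W {2,3,4,5}->{2,3,4}; U {2,3,4,5,6}->{4,5,6}
Constraint 2 (Y + W = U) on D(Y)={2,3,4} D(W)={2,3,4} D(U)={4,5,6}: no change
So after constraint 2: D(W) = {2,3,4}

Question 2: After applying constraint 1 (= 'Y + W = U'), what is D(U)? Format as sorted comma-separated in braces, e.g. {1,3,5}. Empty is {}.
Constraint 1 (Y + W = U) on D(Y)={2,3,4,5,6} D(W)={2,3,4,5} D(U)={2,3,4,5,6}: Y {2,3,4,5,6}->{2,3,4}; W {2,3,4,5}->{2,3,4}; U {2,3,4,5,6}->{4,5,6}
So after constraint 1: D(U) = {4,5,6}

Answer: {4,5,6}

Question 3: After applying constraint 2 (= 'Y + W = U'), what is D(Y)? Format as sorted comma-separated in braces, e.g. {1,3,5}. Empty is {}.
Answer: {2,3,4}

Derivation:
Constraint 1 (Y + W = U) on D(Y)={2,3,4,5,6} D(W)={2,3,4,5} D(U)={2,3,4,5,6}: Y {2,3,4,5,6}->{2,3,4}; W {2,3,4,5}->{2,3,4}; U {2,3,4,5,6}->{4,5,6}
Constraint 2 (Y + W = U) on D(Y)={2,3,4} D(W)={2,3,4} D(U)={4,5,6}: no change
So after constraint 2: D(Y) = {2,3,4}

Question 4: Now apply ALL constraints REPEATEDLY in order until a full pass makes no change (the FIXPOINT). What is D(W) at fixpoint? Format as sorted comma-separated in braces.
pass 0 (initial): D(W)={2,3,4,5}
pass 1: U {2,3,4,5,6}->{}; W {2,3,4,5}->{}; Y {2,3,4,5,6}->{2,3,4}
pass 2: Y {2,3,4}->{}
pass 3: no change
Fixpoint after 3 passes: D(W) = {}

Answer: {}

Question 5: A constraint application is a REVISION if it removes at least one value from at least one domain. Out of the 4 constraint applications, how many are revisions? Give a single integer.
Answer: 2

Derivation:
Constraint 1 (Y + W = U) on D(Y)={2,3,4,5,6} D(W)={2,3,4,5} D(U)={2,3,4,5,6}: Y {2,3,4,5,6}->{2,3,4}; W {2,3,4,5}->{2,3,4}; U {2,3,4,5,6}->{4,5,6} => REVISION
Constraint 2 (Y + W = U) on D(Y)={2,3,4} D(W)={2,3,4} D(U)={4,5,6}: no change => not a revision
Constraint 3 (W < U) on D(W)={2,3,4} D(U)={4,5,6}: no change => not a revision
Constraint 4 (U < W) on D(U)={4,5,6} D(W)={2,3,4}: U {4,5,6}->{}; W {2,3,4}->{} => REVISION
Total revisions = 2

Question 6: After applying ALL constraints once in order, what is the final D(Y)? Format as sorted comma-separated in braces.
Answer: {2,3,4}

Derivation:
Constraint 1 (Y + W = U) on D(Y)={2,3,4,5,6} D(W)={2,3,4,5} D(U)={2,3,4,5,6}: Y {2,3,4,5,6}->{2,3,4}; W {2,3,4,5}->{2,3,4}; U {2,3,4,5,6}->{4,5,6}
Constraint 2 (Y + W = U) on D(Y)={2,3,4} D(W)={2,3,4} D(U)={4,5,6}: no change
Constraint 3 (W < U) on D(W)={2,3,4} D(U)={4,5,6}: no change
Constraint 4 (U < W) on D(U)={4,5,6} D(W)={2,3,4}: U {4,5,6}->{}; W {2,3,4}->{}
So after all 4 constraints: D(Y) = {2,3,4}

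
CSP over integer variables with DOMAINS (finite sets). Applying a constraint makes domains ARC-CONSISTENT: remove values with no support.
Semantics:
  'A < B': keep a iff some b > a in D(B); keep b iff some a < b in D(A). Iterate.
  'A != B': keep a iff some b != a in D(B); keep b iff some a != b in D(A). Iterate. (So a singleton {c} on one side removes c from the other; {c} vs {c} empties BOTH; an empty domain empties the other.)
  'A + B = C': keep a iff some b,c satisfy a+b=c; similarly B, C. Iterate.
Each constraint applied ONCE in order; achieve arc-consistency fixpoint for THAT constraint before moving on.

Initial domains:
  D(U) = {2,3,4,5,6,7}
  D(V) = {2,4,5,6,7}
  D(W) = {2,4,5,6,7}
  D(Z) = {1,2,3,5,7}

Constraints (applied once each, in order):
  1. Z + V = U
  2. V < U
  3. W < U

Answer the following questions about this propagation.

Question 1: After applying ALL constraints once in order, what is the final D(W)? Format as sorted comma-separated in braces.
Answer: {2,4,5,6}

Derivation:
Constraint 1 (Z + V = U) on D(Z)={1,2,3,5,7} D(V)={2,4,5,6,7} D(U)={2,3,4,5,6,7}: Z {1,2,3,5,7}->{1,2,3,5}; V {2,4,5,6,7}->{2,4,5,6}; U {2,3,4,5,6,7}->{3,4,5,6,7}
Constraint 2 (V < U) on D(V)={2,4,5,6} D(U)={3,4,5,6,7}: no change
Constraint 3 (W < U) on D(W)={2,4,5,6,7} D(U)={3,4,5,6,7}: W {2,4,5,6,7}->{2,4,5,6}
So after all 3 constraints: D(W) = {2,4,5,6}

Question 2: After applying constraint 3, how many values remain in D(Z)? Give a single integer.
Constraint 1 (Z + V = U) on D(Z)={1,2,3,5,7} D(V)={2,4,5,6,7} D(U)={2,3,4,5,6,7}: Z {1,2,3,5,7}->{1,2,3,5}; V {2,4,5,6,7}->{2,4,5,6}; U {2,3,4,5,6,7}->{3,4,5,6,7}
Constraint 2 (V < U) on D(V)={2,4,5,6} D(U)={3,4,5,6,7}: no change
Constraint 3 (W < U) on D(W)={2,4,5,6,7} D(U)={3,4,5,6,7}: W {2,4,5,6,7}->{2,4,5,6}
So after constraint 3: D(Z)={1,2,3,5}, size = 4

Answer: 4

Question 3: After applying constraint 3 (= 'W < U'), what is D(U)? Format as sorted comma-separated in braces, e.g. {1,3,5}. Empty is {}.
Constraint 1 (Z + V = U) on D(Z)={1,2,3,5,7} D(V)={2,4,5,6,7} D(U)={2,3,4,5,6,7}: Z {1,2,3,5,7}->{1,2,3,5}; V {2,4,5,6,7}->{2,4,5,6}; U {2,3,4,5,6,7}->{3,4,5,6,7}
Constraint 2 (V < U) on D(V)={2,4,5,6} D(U)={3,4,5,6,7}: no change
Constraint 3 (W < U) on D(W)={2,4,5,6,7} D(U)={3,4,5,6,7}: W {2,4,5,6,7}->{2,4,5,6}
So after constraint 3: D(U) = {3,4,5,6,7}

Answer: {3,4,5,6,7}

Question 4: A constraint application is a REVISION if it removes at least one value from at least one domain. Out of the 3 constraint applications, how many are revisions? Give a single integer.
Answer: 2

Derivation:
Constraint 1 (Z + V = U) on D(Z)={1,2,3,5,7} D(V)={2,4,5,6,7} D(U)={2,3,4,5,6,7}: Z {1,2,3,5,7}->{1,2,3,5}; V {2,4,5,6,7}->{2,4,5,6}; U {2,3,4,5,6,7}->{3,4,5,6,7} => REVISION
Constraint 2 (V < U) on D(V)={2,4,5,6} D(U)={3,4,5,6,7}: no change => not a revision
Constraint 3 (W < U) on D(W)={2,4,5,6,7} D(U)={3,4,5,6,7}: W {2,4,5,6,7}->{2,4,5,6} => REVISION
Total revisions = 2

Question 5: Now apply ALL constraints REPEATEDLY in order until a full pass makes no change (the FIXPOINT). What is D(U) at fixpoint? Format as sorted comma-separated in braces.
Answer: {3,4,5,6,7}

Derivation:
pass 0 (initial): D(U)={2,3,4,5,6,7}
pass 1: U {2,3,4,5,6,7}->{3,4,5,6,7}; V {2,4,5,6,7}->{2,4,5,6}; W {2,4,5,6,7}->{2,4,5,6}; Z {1,2,3,5,7}->{1,2,3,5}
pass 2: no change
Fixpoint after 2 passes: D(U) = {3,4,5,6,7}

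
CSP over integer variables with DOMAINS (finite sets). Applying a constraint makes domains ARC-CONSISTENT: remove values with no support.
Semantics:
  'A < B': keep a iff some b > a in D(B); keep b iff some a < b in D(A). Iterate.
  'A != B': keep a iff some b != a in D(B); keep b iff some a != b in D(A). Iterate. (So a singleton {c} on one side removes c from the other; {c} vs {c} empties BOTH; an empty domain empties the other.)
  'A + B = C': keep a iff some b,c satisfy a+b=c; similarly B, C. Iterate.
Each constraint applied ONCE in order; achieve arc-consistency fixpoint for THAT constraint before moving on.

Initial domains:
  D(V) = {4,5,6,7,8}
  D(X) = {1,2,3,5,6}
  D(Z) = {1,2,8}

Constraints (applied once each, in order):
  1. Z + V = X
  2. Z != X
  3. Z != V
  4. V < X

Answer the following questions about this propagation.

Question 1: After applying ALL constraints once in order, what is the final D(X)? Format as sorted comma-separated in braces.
Constraint 1 (Z + V = X) on D(Z)={1,2,8} D(V)={4,5,6,7,8} D(X)={1,2,3,5,6}: Z {1,2,8}->{1,2}; V {4,5,6,7,8}->{4,5}; X {1,2,3,5,6}->{5,6}
Constraint 2 (Z != X) on D(Z)={1,2} D(X)={5,6}: no change
Constraint 3 (Z != V) on D(Z)={1,2} D(V)={4,5}: no change
Constraint 4 (V < X) on D(V)={4,5} D(X)={5,6}: no change
So after all 4 constraints: D(X) = {5,6}

Answer: {5,6}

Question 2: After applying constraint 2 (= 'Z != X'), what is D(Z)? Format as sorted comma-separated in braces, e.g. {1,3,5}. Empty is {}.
Constraint 1 (Z + V = X) on D(Z)={1,2,8} D(V)={4,5,6,7,8} D(X)={1,2,3,5,6}: Z {1,2,8}->{1,2}; V {4,5,6,7,8}->{4,5}; X {1,2,3,5,6}->{5,6}
Constraint 2 (Z != X) on D(Z)={1,2} D(X)={5,6}: no change
So after constraint 2: D(Z) = {1,2}

Answer: {1,2}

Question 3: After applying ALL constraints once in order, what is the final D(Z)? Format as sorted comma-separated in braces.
Answer: {1,2}

Derivation:
Constraint 1 (Z + V = X) on D(Z)={1,2,8} D(V)={4,5,6,7,8} D(X)={1,2,3,5,6}: Z {1,2,8}->{1,2}; V {4,5,6,7,8}->{4,5}; X {1,2,3,5,6}->{5,6}
Constraint 2 (Z != X) on D(Z)={1,2} D(X)={5,6}: no change
Constraint 3 (Z != V) on D(Z)={1,2} D(V)={4,5}: no change
Constraint 4 (V < X) on D(V)={4,5} D(X)={5,6}: no change
So after all 4 constraints: D(Z) = {1,2}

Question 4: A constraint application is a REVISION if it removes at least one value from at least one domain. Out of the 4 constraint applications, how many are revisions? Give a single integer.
Answer: 1

Derivation:
Constraint 1 (Z + V = X) on D(Z)={1,2,8} D(V)={4,5,6,7,8} D(X)={1,2,3,5,6}: Z {1,2,8}->{1,2}; V {4,5,6,7,8}->{4,5}; X {1,2,3,5,6}->{5,6} => REVISION
Constraint 2 (Z != X) on D(Z)={1,2} D(X)={5,6}: no change => not a revision
Constraint 3 (Z != V) on D(Z)={1,2} D(V)={4,5}: no change => not a revision
Constraint 4 (V < X) on D(V)={4,5} D(X)={5,6}: no change => not a revision
Total revisions = 1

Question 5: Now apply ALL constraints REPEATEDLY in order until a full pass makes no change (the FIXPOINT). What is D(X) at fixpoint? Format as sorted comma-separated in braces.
pass 0 (initial): D(X)={1,2,3,5,6}
pass 1: V {4,5,6,7,8}->{4,5}; X {1,2,3,5,6}->{5,6}; Z {1,2,8}->{1,2}
pass 2: no change
Fixpoint after 2 passes: D(X) = {5,6}

Answer: {5,6}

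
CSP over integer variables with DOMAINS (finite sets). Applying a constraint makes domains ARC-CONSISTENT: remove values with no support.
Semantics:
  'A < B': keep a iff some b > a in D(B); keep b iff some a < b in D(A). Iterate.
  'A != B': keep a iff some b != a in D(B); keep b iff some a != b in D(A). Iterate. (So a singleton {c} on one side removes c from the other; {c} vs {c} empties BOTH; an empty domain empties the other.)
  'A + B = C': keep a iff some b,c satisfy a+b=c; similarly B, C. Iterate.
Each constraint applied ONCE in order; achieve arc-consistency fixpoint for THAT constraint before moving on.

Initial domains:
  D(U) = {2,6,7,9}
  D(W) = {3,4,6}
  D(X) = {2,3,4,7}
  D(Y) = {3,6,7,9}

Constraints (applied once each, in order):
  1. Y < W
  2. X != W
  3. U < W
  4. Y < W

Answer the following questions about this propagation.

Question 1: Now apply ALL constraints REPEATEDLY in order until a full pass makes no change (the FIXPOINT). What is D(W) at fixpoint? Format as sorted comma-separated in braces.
Answer: {4,6}

Derivation:
pass 0 (initial): D(W)={3,4,6}
pass 1: U {2,6,7,9}->{2}; W {3,4,6}->{4,6}; Y {3,6,7,9}->{3}
pass 2: no change
Fixpoint after 2 passes: D(W) = {4,6}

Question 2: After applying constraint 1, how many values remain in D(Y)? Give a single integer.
Constraint 1 (Y < W) on D(Y)={3,6,7,9} D(W)={3,4,6}: Y {3,6,7,9}->{3}; W {3,4,6}->{4,6}
So after constraint 1: D(Y)={3}, size = 1

Answer: 1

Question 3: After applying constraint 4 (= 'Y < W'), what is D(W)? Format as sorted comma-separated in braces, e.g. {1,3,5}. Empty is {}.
Answer: {4,6}

Derivation:
Constraint 1 (Y < W) on D(Y)={3,6,7,9} D(W)={3,4,6}: Y {3,6,7,9}->{3}; W {3,4,6}->{4,6}
Constraint 2 (X != W) on D(X)={2,3,4,7} D(W)={4,6}: no change
Constraint 3 (U < W) on D(U)={2,6,7,9} D(W)={4,6}: U {2,6,7,9}->{2}
Constraint 4 (Y < W) on D(Y)={3} D(W)={4,6}: no change
So after constraint 4: D(W) = {4,6}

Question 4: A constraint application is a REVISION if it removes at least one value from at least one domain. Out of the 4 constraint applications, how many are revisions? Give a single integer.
Constraint 1 (Y < W) on D(Y)={3,6,7,9} D(W)={3,4,6}: Y {3,6,7,9}->{3}; W {3,4,6}->{4,6} => REVISION
Constraint 2 (X != W) on D(X)={2,3,4,7} D(W)={4,6}: no change => not a revision
Constraint 3 (U < W) on D(U)={2,6,7,9} D(W)={4,6}: U {2,6,7,9}->{2} => REVISION
Constraint 4 (Y < W) on D(Y)={3} D(W)={4,6}: no change => not a revision
Total revisions = 2

Answer: 2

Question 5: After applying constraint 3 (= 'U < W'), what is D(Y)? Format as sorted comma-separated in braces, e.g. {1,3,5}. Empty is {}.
Constraint 1 (Y < W) on D(Y)={3,6,7,9} D(W)={3,4,6}: Y {3,6,7,9}->{3}; W {3,4,6}->{4,6}
Constraint 2 (X != W) on D(X)={2,3,4,7} D(W)={4,6}: no change
Constraint 3 (U < W) on D(U)={2,6,7,9} D(W)={4,6}: U {2,6,7,9}->{2}
So after constraint 3: D(Y) = {3}

Answer: {3}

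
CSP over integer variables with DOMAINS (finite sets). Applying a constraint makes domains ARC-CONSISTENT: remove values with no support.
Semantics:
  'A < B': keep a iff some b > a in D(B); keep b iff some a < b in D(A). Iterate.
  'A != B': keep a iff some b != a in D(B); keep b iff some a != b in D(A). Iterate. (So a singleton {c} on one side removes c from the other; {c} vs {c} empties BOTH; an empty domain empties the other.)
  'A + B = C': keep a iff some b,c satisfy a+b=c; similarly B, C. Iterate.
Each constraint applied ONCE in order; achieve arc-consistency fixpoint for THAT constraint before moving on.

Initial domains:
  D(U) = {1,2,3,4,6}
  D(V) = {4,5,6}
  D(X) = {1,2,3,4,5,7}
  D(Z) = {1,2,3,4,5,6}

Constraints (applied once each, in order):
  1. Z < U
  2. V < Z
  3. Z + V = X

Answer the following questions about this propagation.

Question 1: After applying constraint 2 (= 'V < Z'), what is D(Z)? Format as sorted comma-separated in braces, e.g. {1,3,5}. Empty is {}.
Constraint 1 (Z < U) on D(Z)={1,2,3,4,5,6} D(U)={1,2,3,4,6}: Z {1,2,3,4,5,6}->{1,2,3,4,5}; U {1,2,3,4,6}->{2,3,4,6}
Constraint 2 (V < Z) on D(V)={4,5,6} D(Z)={1,2,3,4,5}: V {4,5,6}->{4}; Z {1,2,3,4,5}->{5}
So after constraint 2: D(Z) = {5}

Answer: {5}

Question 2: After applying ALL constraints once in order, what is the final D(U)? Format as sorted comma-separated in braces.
Constraint 1 (Z < U) on D(Z)={1,2,3,4,5,6} D(U)={1,2,3,4,6}: Z {1,2,3,4,5,6}->{1,2,3,4,5}; U {1,2,3,4,6}->{2,3,4,6}
Constraint 2 (V < Z) on D(V)={4,5,6} D(Z)={1,2,3,4,5}: V {4,5,6}->{4}; Z {1,2,3,4,5}->{5}
Constraint 3 (Z + V = X) on D(Z)={5} D(V)={4} D(X)={1,2,3,4,5,7}: Z {5}->{}; V {4}->{}; X {1,2,3,4,5,7}->{}
So after all 3 constraints: D(U) = {2,3,4,6}

Answer: {2,3,4,6}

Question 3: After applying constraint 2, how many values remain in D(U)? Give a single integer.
Answer: 4

Derivation:
Constraint 1 (Z < U) on D(Z)={1,2,3,4,5,6} D(U)={1,2,3,4,6}: Z {1,2,3,4,5,6}->{1,2,3,4,5}; U {1,2,3,4,6}->{2,3,4,6}
Constraint 2 (V < Z) on D(V)={4,5,6} D(Z)={1,2,3,4,5}: V {4,5,6}->{4}; Z {1,2,3,4,5}->{5}
So after constraint 2: D(U)={2,3,4,6}, size = 4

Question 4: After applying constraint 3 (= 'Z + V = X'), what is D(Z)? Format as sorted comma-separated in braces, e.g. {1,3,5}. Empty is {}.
Answer: {}

Derivation:
Constraint 1 (Z < U) on D(Z)={1,2,3,4,5,6} D(U)={1,2,3,4,6}: Z {1,2,3,4,5,6}->{1,2,3,4,5}; U {1,2,3,4,6}->{2,3,4,6}
Constraint 2 (V < Z) on D(V)={4,5,6} D(Z)={1,2,3,4,5}: V {4,5,6}->{4}; Z {1,2,3,4,5}->{5}
Constraint 3 (Z + V = X) on D(Z)={5} D(V)={4} D(X)={1,2,3,4,5,7}: Z {5}->{}; V {4}->{}; X {1,2,3,4,5,7}->{}
So after constraint 3: D(Z) = {}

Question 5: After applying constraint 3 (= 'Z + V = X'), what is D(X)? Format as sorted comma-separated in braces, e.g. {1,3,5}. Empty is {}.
Constraint 1 (Z < U) on D(Z)={1,2,3,4,5,6} D(U)={1,2,3,4,6}: Z {1,2,3,4,5,6}->{1,2,3,4,5}; U {1,2,3,4,6}->{2,3,4,6}
Constraint 2 (V < Z) on D(V)={4,5,6} D(Z)={1,2,3,4,5}: V {4,5,6}->{4}; Z {1,2,3,4,5}->{5}
Constraint 3 (Z + V = X) on D(Z)={5} D(V)={4} D(X)={1,2,3,4,5,7}: Z {5}->{}; V {4}->{}; X {1,2,3,4,5,7}->{}
So after constraint 3: D(X) = {}

Answer: {}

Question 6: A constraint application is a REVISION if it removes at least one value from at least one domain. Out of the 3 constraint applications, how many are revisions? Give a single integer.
Constraint 1 (Z < U) on D(Z)={1,2,3,4,5,6} D(U)={1,2,3,4,6}: Z {1,2,3,4,5,6}->{1,2,3,4,5}; U {1,2,3,4,6}->{2,3,4,6} => REVISION
Constraint 2 (V < Z) on D(V)={4,5,6} D(Z)={1,2,3,4,5}: V {4,5,6}->{4}; Z {1,2,3,4,5}->{5} => REVISION
Constraint 3 (Z + V = X) on D(Z)={5} D(V)={4} D(X)={1,2,3,4,5,7}: Z {5}->{}; V {4}->{}; X {1,2,3,4,5,7}->{} => REVISION
Total revisions = 3

Answer: 3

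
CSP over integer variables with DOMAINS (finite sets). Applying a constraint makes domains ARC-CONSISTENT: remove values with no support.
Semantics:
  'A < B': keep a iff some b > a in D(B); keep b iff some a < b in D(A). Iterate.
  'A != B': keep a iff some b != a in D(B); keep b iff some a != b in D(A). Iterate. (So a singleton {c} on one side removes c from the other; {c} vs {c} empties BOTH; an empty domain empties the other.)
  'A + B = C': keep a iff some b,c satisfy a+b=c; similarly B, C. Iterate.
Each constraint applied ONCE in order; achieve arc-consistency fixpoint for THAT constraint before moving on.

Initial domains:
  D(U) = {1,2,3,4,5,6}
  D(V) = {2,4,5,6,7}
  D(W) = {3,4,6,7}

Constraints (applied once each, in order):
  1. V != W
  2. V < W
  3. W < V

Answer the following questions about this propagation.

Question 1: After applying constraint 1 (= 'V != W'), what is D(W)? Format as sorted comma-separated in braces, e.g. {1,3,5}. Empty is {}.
Constraint 1 (V != W) on D(V)={2,4,5,6,7} D(W)={3,4,6,7}: no change
So after constraint 1: D(W) = {3,4,6,7}

Answer: {3,4,6,7}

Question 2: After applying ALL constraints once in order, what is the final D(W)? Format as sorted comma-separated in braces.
Answer: {3,4}

Derivation:
Constraint 1 (V != W) on D(V)={2,4,5,6,7} D(W)={3,4,6,7}: no change
Constraint 2 (V < W) on D(V)={2,4,5,6,7} D(W)={3,4,6,7}: V {2,4,5,6,7}->{2,4,5,6}
Constraint 3 (W < V) on D(W)={3,4,6,7} D(V)={2,4,5,6}: W {3,4,6,7}->{3,4}; V {2,4,5,6}->{4,5,6}
So after all 3 constraints: D(W) = {3,4}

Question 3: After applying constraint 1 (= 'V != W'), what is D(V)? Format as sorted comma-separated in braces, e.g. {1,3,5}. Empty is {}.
Answer: {2,4,5,6,7}

Derivation:
Constraint 1 (V != W) on D(V)={2,4,5,6,7} D(W)={3,4,6,7}: no change
So after constraint 1: D(V) = {2,4,5,6,7}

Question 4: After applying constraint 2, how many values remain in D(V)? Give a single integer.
Answer: 4

Derivation:
Constraint 1 (V != W) on D(V)={2,4,5,6,7} D(W)={3,4,6,7}: no change
Constraint 2 (V < W) on D(V)={2,4,5,6,7} D(W)={3,4,6,7}: V {2,4,5,6,7}->{2,4,5,6}
So after constraint 2: D(V)={2,4,5,6}, size = 4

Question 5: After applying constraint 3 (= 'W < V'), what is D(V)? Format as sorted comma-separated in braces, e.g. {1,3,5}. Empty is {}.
Answer: {4,5,6}

Derivation:
Constraint 1 (V != W) on D(V)={2,4,5,6,7} D(W)={3,4,6,7}: no change
Constraint 2 (V < W) on D(V)={2,4,5,6,7} D(W)={3,4,6,7}: V {2,4,5,6,7}->{2,4,5,6}
Constraint 3 (W < V) on D(W)={3,4,6,7} D(V)={2,4,5,6}: W {3,4,6,7}->{3,4}; V {2,4,5,6}->{4,5,6}
So after constraint 3: D(V) = {4,5,6}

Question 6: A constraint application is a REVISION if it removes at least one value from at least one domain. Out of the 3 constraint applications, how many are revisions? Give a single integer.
Answer: 2

Derivation:
Constraint 1 (V != W) on D(V)={2,4,5,6,7} D(W)={3,4,6,7}: no change => not a revision
Constraint 2 (V < W) on D(V)={2,4,5,6,7} D(W)={3,4,6,7}: V {2,4,5,6,7}->{2,4,5,6} => REVISION
Constraint 3 (W < V) on D(W)={3,4,6,7} D(V)={2,4,5,6}: W {3,4,6,7}->{3,4}; V {2,4,5,6}->{4,5,6} => REVISION
Total revisions = 2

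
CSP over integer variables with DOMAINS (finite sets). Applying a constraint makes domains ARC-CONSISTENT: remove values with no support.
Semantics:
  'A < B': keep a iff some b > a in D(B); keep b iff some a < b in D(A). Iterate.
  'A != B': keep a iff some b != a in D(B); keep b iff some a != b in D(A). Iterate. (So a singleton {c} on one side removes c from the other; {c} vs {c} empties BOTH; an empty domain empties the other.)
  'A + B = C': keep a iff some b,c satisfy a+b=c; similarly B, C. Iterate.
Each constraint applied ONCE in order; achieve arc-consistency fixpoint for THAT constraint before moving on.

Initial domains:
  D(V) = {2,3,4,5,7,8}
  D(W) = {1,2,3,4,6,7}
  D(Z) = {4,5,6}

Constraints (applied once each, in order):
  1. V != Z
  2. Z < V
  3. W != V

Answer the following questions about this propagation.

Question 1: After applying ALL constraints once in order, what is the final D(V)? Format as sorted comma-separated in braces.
Answer: {5,7,8}

Derivation:
Constraint 1 (V != Z) on D(V)={2,3,4,5,7,8} D(Z)={4,5,6}: no change
Constraint 2 (Z < V) on D(Z)={4,5,6} D(V)={2,3,4,5,7,8}: V {2,3,4,5,7,8}->{5,7,8}
Constraint 3 (W != V) on D(W)={1,2,3,4,6,7} D(V)={5,7,8}: no change
So after all 3 constraints: D(V) = {5,7,8}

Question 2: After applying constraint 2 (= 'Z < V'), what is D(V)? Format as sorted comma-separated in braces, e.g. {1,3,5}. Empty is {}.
Constraint 1 (V != Z) on D(V)={2,3,4,5,7,8} D(Z)={4,5,6}: no change
Constraint 2 (Z < V) on D(Z)={4,5,6} D(V)={2,3,4,5,7,8}: V {2,3,4,5,7,8}->{5,7,8}
So after constraint 2: D(V) = {5,7,8}

Answer: {5,7,8}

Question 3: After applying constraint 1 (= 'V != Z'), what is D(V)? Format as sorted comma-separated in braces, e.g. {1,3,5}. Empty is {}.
Constraint 1 (V != Z) on D(V)={2,3,4,5,7,8} D(Z)={4,5,6}: no change
So after constraint 1: D(V) = {2,3,4,5,7,8}

Answer: {2,3,4,5,7,8}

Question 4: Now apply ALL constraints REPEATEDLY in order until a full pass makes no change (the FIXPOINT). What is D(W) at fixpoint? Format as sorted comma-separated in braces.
Answer: {1,2,3,4,6,7}

Derivation:
pass 0 (initial): D(W)={1,2,3,4,6,7}
pass 1: V {2,3,4,5,7,8}->{5,7,8}
pass 2: no change
Fixpoint after 2 passes: D(W) = {1,2,3,4,6,7}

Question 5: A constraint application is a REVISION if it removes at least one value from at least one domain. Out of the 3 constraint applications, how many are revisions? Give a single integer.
Constraint 1 (V != Z) on D(V)={2,3,4,5,7,8} D(Z)={4,5,6}: no change => not a revision
Constraint 2 (Z < V) on D(Z)={4,5,6} D(V)={2,3,4,5,7,8}: V {2,3,4,5,7,8}->{5,7,8} => REVISION
Constraint 3 (W != V) on D(W)={1,2,3,4,6,7} D(V)={5,7,8}: no change => not a revision
Total revisions = 1

Answer: 1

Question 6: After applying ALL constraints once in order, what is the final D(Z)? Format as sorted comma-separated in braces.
Answer: {4,5,6}

Derivation:
Constraint 1 (V != Z) on D(V)={2,3,4,5,7,8} D(Z)={4,5,6}: no change
Constraint 2 (Z < V) on D(Z)={4,5,6} D(V)={2,3,4,5,7,8}: V {2,3,4,5,7,8}->{5,7,8}
Constraint 3 (W != V) on D(W)={1,2,3,4,6,7} D(V)={5,7,8}: no change
So after all 3 constraints: D(Z) = {4,5,6}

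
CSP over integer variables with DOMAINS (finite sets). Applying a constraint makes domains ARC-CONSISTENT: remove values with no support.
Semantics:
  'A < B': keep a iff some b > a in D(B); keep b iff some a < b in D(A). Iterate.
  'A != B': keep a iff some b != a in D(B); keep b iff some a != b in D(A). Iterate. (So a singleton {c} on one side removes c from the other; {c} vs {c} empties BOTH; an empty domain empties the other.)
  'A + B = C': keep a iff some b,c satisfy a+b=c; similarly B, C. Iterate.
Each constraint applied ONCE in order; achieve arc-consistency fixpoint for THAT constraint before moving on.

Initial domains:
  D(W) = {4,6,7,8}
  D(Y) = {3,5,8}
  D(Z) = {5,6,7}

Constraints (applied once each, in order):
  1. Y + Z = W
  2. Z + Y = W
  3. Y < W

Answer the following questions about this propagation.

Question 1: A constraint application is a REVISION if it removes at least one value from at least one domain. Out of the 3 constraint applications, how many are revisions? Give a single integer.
Constraint 1 (Y + Z = W) on D(Y)={3,5,8} D(Z)={5,6,7} D(W)={4,6,7,8}: Y {3,5,8}->{3}; Z {5,6,7}->{5}; W {4,6,7,8}->{8} => REVISION
Constraint 2 (Z + Y = W) on D(Z)={5} D(Y)={3} D(W)={8}: no change => not a revision
Constraint 3 (Y < W) on D(Y)={3} D(W)={8}: no change => not a revision
Total revisions = 1

Answer: 1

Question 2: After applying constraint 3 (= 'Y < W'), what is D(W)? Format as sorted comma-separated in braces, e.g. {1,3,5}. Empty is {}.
Constraint 1 (Y + Z = W) on D(Y)={3,5,8} D(Z)={5,6,7} D(W)={4,6,7,8}: Y {3,5,8}->{3}; Z {5,6,7}->{5}; W {4,6,7,8}->{8}
Constraint 2 (Z + Y = W) on D(Z)={5} D(Y)={3} D(W)={8}: no change
Constraint 3 (Y < W) on D(Y)={3} D(W)={8}: no change
So after constraint 3: D(W) = {8}

Answer: {8}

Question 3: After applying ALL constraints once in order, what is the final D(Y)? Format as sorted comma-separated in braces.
Constraint 1 (Y + Z = W) on D(Y)={3,5,8} D(Z)={5,6,7} D(W)={4,6,7,8}: Y {3,5,8}->{3}; Z {5,6,7}->{5}; W {4,6,7,8}->{8}
Constraint 2 (Z + Y = W) on D(Z)={5} D(Y)={3} D(W)={8}: no change
Constraint 3 (Y < W) on D(Y)={3} D(W)={8}: no change
So after all 3 constraints: D(Y) = {3}

Answer: {3}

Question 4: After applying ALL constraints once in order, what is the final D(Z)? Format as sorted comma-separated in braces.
Answer: {5}

Derivation:
Constraint 1 (Y + Z = W) on D(Y)={3,5,8} D(Z)={5,6,7} D(W)={4,6,7,8}: Y {3,5,8}->{3}; Z {5,6,7}->{5}; W {4,6,7,8}->{8}
Constraint 2 (Z + Y = W) on D(Z)={5} D(Y)={3} D(W)={8}: no change
Constraint 3 (Y < W) on D(Y)={3} D(W)={8}: no change
So after all 3 constraints: D(Z) = {5}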